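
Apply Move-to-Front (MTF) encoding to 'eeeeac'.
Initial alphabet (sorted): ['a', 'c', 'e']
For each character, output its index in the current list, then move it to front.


MTF encoding:
'e': index 2 in ['a', 'c', 'e'] -> ['e', 'a', 'c']
'e': index 0 in ['e', 'a', 'c'] -> ['e', 'a', 'c']
'e': index 0 in ['e', 'a', 'c'] -> ['e', 'a', 'c']
'e': index 0 in ['e', 'a', 'c'] -> ['e', 'a', 'c']
'a': index 1 in ['e', 'a', 'c'] -> ['a', 'e', 'c']
'c': index 2 in ['a', 'e', 'c'] -> ['c', 'a', 'e']


Output: [2, 0, 0, 0, 1, 2]


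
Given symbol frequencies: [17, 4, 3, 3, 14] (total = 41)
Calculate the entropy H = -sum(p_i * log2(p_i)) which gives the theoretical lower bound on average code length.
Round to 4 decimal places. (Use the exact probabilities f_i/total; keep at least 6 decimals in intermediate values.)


Per-symbol terms -p_i * log2(p_i) with p_i = f_i/41:
  p = 17/41 = 0.414634: log2(p) = -1.270089, -p*log2(p) = 0.526622
  p = 4/41 = 0.097561: log2(p) = -3.357552, -p*log2(p) = 0.327566
  p = 3/41 = 0.073171: log2(p) = -3.772590, -p*log2(p) = 0.276043
  p = 3/41 = 0.073171: log2(p) = -3.772590, -p*log2(p) = 0.276043
  p = 14/41 = 0.341463: log2(p) = -1.550197, -p*log2(p) = 0.529336
H = 0.526622 + 0.327566 + 0.276043 + 0.276043 + 0.529336 = 1.935610

H = 1.9356 bits/symbol


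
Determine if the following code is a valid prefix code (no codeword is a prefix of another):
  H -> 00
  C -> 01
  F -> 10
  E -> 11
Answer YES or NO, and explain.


Checking each pair (does one codeword prefix another?):
  H='00' vs C='01': no prefix
  H='00' vs F='10': no prefix
  H='00' vs E='11': no prefix
  C='01' vs H='00': no prefix
  C='01' vs F='10': no prefix
  C='01' vs E='11': no prefix
  F='10' vs H='00': no prefix
  F='10' vs C='01': no prefix
  F='10' vs E='11': no prefix
  E='11' vs H='00': no prefix
  E='11' vs C='01': no prefix
  E='11' vs F='10': no prefix
No violation found over all pairs.

YES -- this is a valid prefix code. No codeword is a prefix of any other codeword.


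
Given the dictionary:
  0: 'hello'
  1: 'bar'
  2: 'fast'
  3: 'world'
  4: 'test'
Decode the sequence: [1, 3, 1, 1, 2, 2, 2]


Look up each index in the dictionary:
  1 -> 'bar'
  3 -> 'world'
  1 -> 'bar'
  1 -> 'bar'
  2 -> 'fast'
  2 -> 'fast'
  2 -> 'fast'

Decoded: "bar world bar bar fast fast fast"


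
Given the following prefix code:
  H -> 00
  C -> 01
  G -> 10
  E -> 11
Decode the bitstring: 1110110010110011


Decoding step by step:
Bits 11 -> E
Bits 10 -> G
Bits 11 -> E
Bits 00 -> H
Bits 10 -> G
Bits 11 -> E
Bits 00 -> H
Bits 11 -> E


Decoded message: EGEHGEHE


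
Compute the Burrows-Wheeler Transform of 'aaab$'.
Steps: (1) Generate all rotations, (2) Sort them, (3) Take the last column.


Rotations (sorted):
  0: $aaab -> last char: b
  1: aaab$ -> last char: $
  2: aab$a -> last char: a
  3: ab$aa -> last char: a
  4: b$aaa -> last char: a


BWT = b$aaa


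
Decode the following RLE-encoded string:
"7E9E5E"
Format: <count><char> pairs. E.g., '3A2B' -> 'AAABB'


Expanding each <count><char> pair:
  7E -> 'EEEEEEE'
  9E -> 'EEEEEEEEE'
  5E -> 'EEEEE'

Decoded = EEEEEEEEEEEEEEEEEEEEE


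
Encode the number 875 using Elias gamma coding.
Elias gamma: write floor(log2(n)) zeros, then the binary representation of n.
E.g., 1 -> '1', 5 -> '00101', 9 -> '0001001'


num_bits = floor(log2(875)) + 1 = 10
leading_zeros = num_bits - 1 = 9
binary(875) = 1101101011

Elias gamma(875) = '000000000' + '1101101011' = 0000000001101101011 (19 bits)


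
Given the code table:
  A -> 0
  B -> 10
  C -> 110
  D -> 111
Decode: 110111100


Decoding:
110 -> C
111 -> D
10 -> B
0 -> A


Result: CDBA


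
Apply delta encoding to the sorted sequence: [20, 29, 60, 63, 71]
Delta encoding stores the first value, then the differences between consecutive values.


First value: 20
Deltas:
  29 - 20 = 9
  60 - 29 = 31
  63 - 60 = 3
  71 - 63 = 8


Delta encoded: [20, 9, 31, 3, 8]


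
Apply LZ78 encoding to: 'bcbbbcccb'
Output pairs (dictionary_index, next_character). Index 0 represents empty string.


LZ78 encoding steps:
Dictionary: {0: ''}
Step 1: w='' (idx 0), next='b' -> output (0, 'b'), add 'b' as idx 1
Step 2: w='' (idx 0), next='c' -> output (0, 'c'), add 'c' as idx 2
Step 3: w='b' (idx 1), next='b' -> output (1, 'b'), add 'bb' as idx 3
Step 4: w='b' (idx 1), next='c' -> output (1, 'c'), add 'bc' as idx 4
Step 5: w='c' (idx 2), next='c' -> output (2, 'c'), add 'cc' as idx 5
Step 6: w='b' (idx 1), end of input -> output (1, '')


Encoded: [(0, 'b'), (0, 'c'), (1, 'b'), (1, 'c'), (2, 'c'), (1, '')]


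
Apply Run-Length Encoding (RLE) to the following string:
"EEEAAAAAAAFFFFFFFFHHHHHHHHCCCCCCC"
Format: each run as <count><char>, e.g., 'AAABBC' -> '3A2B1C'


Scanning runs left to right:
  i=0: run of 'E' x 3 -> '3E'
  i=3: run of 'A' x 7 -> '7A'
  i=10: run of 'F' x 8 -> '8F'
  i=18: run of 'H' x 8 -> '8H'
  i=26: run of 'C' x 7 -> '7C'

RLE = 3E7A8F8H7C


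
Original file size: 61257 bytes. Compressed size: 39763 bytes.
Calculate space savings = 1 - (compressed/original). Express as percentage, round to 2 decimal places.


ratio = compressed/original = 39763/61257 = 0.649118
savings = 1 - ratio = 1 - 0.649118 = 0.350882
as a percentage: 0.350882 * 100 = 35.09%

Space savings = 1 - 39763/61257 = 35.09%


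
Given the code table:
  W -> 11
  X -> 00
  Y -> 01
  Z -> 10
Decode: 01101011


Decoding:
01 -> Y
10 -> Z
10 -> Z
11 -> W


Result: YZZW


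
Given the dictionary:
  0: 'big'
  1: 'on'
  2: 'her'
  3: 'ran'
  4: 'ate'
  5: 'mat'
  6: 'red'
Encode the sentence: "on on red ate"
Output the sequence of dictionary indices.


Look up each word in the dictionary:
  'on' -> 1
  'on' -> 1
  'red' -> 6
  'ate' -> 4

Encoded: [1, 1, 6, 4]


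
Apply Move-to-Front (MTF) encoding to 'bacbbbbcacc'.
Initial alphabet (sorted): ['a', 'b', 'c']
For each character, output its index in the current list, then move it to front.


MTF encoding:
'b': index 1 in ['a', 'b', 'c'] -> ['b', 'a', 'c']
'a': index 1 in ['b', 'a', 'c'] -> ['a', 'b', 'c']
'c': index 2 in ['a', 'b', 'c'] -> ['c', 'a', 'b']
'b': index 2 in ['c', 'a', 'b'] -> ['b', 'c', 'a']
'b': index 0 in ['b', 'c', 'a'] -> ['b', 'c', 'a']
'b': index 0 in ['b', 'c', 'a'] -> ['b', 'c', 'a']
'b': index 0 in ['b', 'c', 'a'] -> ['b', 'c', 'a']
'c': index 1 in ['b', 'c', 'a'] -> ['c', 'b', 'a']
'a': index 2 in ['c', 'b', 'a'] -> ['a', 'c', 'b']
'c': index 1 in ['a', 'c', 'b'] -> ['c', 'a', 'b']
'c': index 0 in ['c', 'a', 'b'] -> ['c', 'a', 'b']


Output: [1, 1, 2, 2, 0, 0, 0, 1, 2, 1, 0]


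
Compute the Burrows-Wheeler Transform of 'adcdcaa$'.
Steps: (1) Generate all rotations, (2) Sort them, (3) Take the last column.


Rotations (sorted):
  0: $adcdcaa -> last char: a
  1: a$adcdca -> last char: a
  2: aa$adcdc -> last char: c
  3: adcdcaa$ -> last char: $
  4: caa$adcd -> last char: d
  5: cdcaa$ad -> last char: d
  6: dcaa$adc -> last char: c
  7: dcdcaa$a -> last char: a


BWT = aac$ddca


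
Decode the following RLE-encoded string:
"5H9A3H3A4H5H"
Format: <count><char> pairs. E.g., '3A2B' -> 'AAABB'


Expanding each <count><char> pair:
  5H -> 'HHHHH'
  9A -> 'AAAAAAAAA'
  3H -> 'HHH'
  3A -> 'AAA'
  4H -> 'HHHH'
  5H -> 'HHHHH'

Decoded = HHHHHAAAAAAAAAHHHAAAHHHHHHHHH


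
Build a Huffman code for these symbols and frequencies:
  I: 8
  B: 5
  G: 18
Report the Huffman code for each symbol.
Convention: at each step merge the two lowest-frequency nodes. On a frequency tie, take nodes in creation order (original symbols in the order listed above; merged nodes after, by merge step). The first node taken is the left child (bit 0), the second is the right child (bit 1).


Huffman tree construction:
Step 1: Merge B(5) + I(8) = 13
Step 2: Merge (B+I)(13) + G(18) = 31
Read each symbol's code off the tree from the root (left child = 0, right child = 1).

Codes:
  I: 01 (length 2)
  B: 00 (length 2)
  G: 1 (length 1)
Average code length: 44/31 = 1.4194 bits/symbol


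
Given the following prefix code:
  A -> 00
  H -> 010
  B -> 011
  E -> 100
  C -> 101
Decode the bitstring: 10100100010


Decoding step by step:
Bits 101 -> C
Bits 00 -> A
Bits 100 -> E
Bits 010 -> H


Decoded message: CAEH


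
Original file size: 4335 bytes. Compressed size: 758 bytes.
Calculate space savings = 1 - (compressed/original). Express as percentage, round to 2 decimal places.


ratio = compressed/original = 758/4335 = 0.174856
savings = 1 - ratio = 1 - 0.174856 = 0.825144
as a percentage: 0.825144 * 100 = 82.51%

Space savings = 1 - 758/4335 = 82.51%


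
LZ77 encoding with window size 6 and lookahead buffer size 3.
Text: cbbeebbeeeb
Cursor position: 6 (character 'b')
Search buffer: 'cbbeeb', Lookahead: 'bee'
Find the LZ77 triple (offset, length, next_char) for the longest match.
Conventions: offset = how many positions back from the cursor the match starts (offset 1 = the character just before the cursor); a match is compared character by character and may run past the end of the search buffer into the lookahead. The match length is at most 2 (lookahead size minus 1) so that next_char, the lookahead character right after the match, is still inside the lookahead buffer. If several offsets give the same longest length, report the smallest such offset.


Try each offset into the search buffer:
  offset=1 (pos 5, char 'b'): match length 1
  offset=2 (pos 4, char 'e'): match length 0
  offset=3 (pos 3, char 'e'): match length 0
  offset=4 (pos 2, char 'b'): match length 2
  offset=5 (pos 1, char 'b'): match length 1
  offset=6 (pos 0, char 'c'): match length 0
Longest match has length 2 at offset 4.
next_char = character at position 6 + 2 = 8 -> 'e'

Best match: offset=4, length=2 (matching 'be' starting at position 2)
LZ77 triple: (4, 2, 'e')


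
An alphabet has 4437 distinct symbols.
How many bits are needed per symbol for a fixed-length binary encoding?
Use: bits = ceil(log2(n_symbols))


log2(4437) = 12.1154
Bracket: 2^12 = 4096 < 4437 <= 2^13 = 8192
So ceil(log2(4437)) = 13

bits = ceil(log2(4437)) = ceil(12.1154) = 13 bits


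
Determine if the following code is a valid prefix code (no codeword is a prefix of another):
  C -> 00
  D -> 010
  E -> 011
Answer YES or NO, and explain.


Checking each pair (does one codeword prefix another?):
  C='00' vs D='010': no prefix
  C='00' vs E='011': no prefix
  D='010' vs C='00': no prefix
  D='010' vs E='011': no prefix
  E='011' vs C='00': no prefix
  E='011' vs D='010': no prefix
No violation found over all pairs.

YES -- this is a valid prefix code. No codeword is a prefix of any other codeword.


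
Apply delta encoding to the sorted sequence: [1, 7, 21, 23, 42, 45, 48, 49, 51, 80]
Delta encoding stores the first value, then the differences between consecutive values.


First value: 1
Deltas:
  7 - 1 = 6
  21 - 7 = 14
  23 - 21 = 2
  42 - 23 = 19
  45 - 42 = 3
  48 - 45 = 3
  49 - 48 = 1
  51 - 49 = 2
  80 - 51 = 29


Delta encoded: [1, 6, 14, 2, 19, 3, 3, 1, 2, 29]


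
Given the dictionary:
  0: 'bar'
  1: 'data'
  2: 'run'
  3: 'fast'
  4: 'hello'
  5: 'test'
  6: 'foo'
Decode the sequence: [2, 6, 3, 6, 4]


Look up each index in the dictionary:
  2 -> 'run'
  6 -> 'foo'
  3 -> 'fast'
  6 -> 'foo'
  4 -> 'hello'

Decoded: "run foo fast foo hello"


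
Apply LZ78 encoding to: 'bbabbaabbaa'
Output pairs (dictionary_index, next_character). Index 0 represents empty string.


LZ78 encoding steps:
Dictionary: {0: ''}
Step 1: w='' (idx 0), next='b' -> output (0, 'b'), add 'b' as idx 1
Step 2: w='b' (idx 1), next='a' -> output (1, 'a'), add 'ba' as idx 2
Step 3: w='b' (idx 1), next='b' -> output (1, 'b'), add 'bb' as idx 3
Step 4: w='' (idx 0), next='a' -> output (0, 'a'), add 'a' as idx 4
Step 5: w='a' (idx 4), next='b' -> output (4, 'b'), add 'ab' as idx 5
Step 6: w='ba' (idx 2), next='a' -> output (2, 'a'), add 'baa' as idx 6


Encoded: [(0, 'b'), (1, 'a'), (1, 'b'), (0, 'a'), (4, 'b'), (2, 'a')]


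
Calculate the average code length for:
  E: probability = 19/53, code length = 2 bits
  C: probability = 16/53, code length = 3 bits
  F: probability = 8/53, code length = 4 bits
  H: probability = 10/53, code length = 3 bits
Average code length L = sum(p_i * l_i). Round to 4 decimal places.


Weighted contributions p_i * l_i:
  E: (19/53) * 2 = 38/53
  C: (16/53) * 3 = 48/53
  F: (8/53) * 4 = 32/53
  H: (10/53) * 3 = 30/53
Sum = (38 + 48 + 32 + 30)/53 = 148/53

L = 148/53 = 2.7925 bits/symbol


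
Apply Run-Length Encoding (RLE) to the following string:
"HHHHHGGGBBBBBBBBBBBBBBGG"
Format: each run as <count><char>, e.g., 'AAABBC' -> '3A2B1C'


Scanning runs left to right:
  i=0: run of 'H' x 5 -> '5H'
  i=5: run of 'G' x 3 -> '3G'
  i=8: run of 'B' x 14 -> '14B'
  i=22: run of 'G' x 2 -> '2G'

RLE = 5H3G14B2G


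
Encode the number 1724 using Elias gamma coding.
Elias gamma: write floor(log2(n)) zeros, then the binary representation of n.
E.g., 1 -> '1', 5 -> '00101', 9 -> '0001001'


num_bits = floor(log2(1724)) + 1 = 11
leading_zeros = num_bits - 1 = 10
binary(1724) = 11010111100

Elias gamma(1724) = '0000000000' + '11010111100' = 000000000011010111100 (21 bits)


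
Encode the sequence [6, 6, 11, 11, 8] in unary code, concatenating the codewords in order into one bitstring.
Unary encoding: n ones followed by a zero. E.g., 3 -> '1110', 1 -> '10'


Encode each number as n ones followed by a terminating 0:
  6 -> 1111110 (7 bits)
  6 -> 1111110 (7 bits)
  11 -> 111111111110 (12 bits)
  11 -> 111111111110 (12 bits)
  8 -> 111111110 (9 bits)
Total length = 7 + 7 + 12 + 12 + 9 = 47 bits.

Unary([6, 6, 11, 11, 8]) = 11111101111110111111111110111111111110111111110 (47 bits)


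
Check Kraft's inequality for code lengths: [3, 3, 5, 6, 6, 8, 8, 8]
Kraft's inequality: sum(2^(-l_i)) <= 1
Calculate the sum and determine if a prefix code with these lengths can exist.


Sum = 2^(-3) + 2^(-3) + 2^(-5) + 2^(-6) + 2^(-6) + 2^(-8) + 2^(-8) + 2^(-8)
    = 0.125 + 0.125 + 0.03125 + 0.015625 + 0.015625 + 0.00390625 + 0.00390625 + 0.00390625
    = 83/256 = 0.32421875
Since 0.32421875 <= 1, Kraft's inequality IS satisfied.
A prefix code with these lengths CAN exist.

Kraft sum = 0.32421875. Satisfied.


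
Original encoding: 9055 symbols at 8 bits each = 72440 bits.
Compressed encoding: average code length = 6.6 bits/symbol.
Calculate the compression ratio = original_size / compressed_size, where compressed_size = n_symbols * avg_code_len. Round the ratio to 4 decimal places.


original_size = n_symbols * orig_bits = 9055 * 8 = 72440 bits
compressed_size = n_symbols * avg_code_len = 9055 * 6.6 = 59763.0 bits
ratio = original_size / compressed_size = 72440 / 59763.0 = 1.2121

Compression ratio = 1.2121


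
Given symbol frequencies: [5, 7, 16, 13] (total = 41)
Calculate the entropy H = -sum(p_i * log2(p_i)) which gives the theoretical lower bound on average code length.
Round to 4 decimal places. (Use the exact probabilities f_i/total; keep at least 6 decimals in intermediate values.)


Per-symbol terms -p_i * log2(p_i) with p_i = f_i/41:
  p = 5/41 = 0.121951: log2(p) = -3.035624, -p*log2(p) = 0.370198
  p = 7/41 = 0.170732: log2(p) = -2.550197, -p*log2(p) = 0.435400
  p = 16/41 = 0.390244: log2(p) = -1.357552, -p*log2(p) = 0.529776
  p = 13/41 = 0.317073: log2(p) = -1.657112, -p*log2(p) = 0.525426
H = 0.370198 + 0.435400 + 0.529776 + 0.525426 = 1.860800

H = 1.8608 bits/symbol


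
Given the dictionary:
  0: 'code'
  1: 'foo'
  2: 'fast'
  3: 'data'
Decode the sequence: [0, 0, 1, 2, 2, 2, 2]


Look up each index in the dictionary:
  0 -> 'code'
  0 -> 'code'
  1 -> 'foo'
  2 -> 'fast'
  2 -> 'fast'
  2 -> 'fast'
  2 -> 'fast'

Decoded: "code code foo fast fast fast fast"


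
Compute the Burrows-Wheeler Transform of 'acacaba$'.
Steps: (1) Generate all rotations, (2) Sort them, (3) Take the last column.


Rotations (sorted):
  0: $acacaba -> last char: a
  1: a$acacab -> last char: b
  2: aba$acac -> last char: c
  3: acaba$ac -> last char: c
  4: acacaba$ -> last char: $
  5: ba$acaca -> last char: a
  6: caba$aca -> last char: a
  7: cacaba$a -> last char: a


BWT = abcc$aaa


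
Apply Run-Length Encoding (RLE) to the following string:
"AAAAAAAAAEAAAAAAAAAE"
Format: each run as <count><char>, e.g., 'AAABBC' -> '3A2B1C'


Scanning runs left to right:
  i=0: run of 'A' x 9 -> '9A'
  i=9: run of 'E' x 1 -> '1E'
  i=10: run of 'A' x 9 -> '9A'
  i=19: run of 'E' x 1 -> '1E'

RLE = 9A1E9A1E


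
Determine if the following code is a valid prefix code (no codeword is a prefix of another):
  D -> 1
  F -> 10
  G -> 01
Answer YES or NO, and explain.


Checking each pair (does one codeword prefix another?):
  D='1' vs F='10': prefix -- VIOLATION

NO -- this is NOT a valid prefix code. D (1) is a prefix of F (10).


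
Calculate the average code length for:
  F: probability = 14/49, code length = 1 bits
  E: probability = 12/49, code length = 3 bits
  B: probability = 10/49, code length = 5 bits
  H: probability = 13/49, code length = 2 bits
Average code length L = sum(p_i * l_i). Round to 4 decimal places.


Weighted contributions p_i * l_i:
  F: (14/49) * 1 = 14/49
  E: (12/49) * 3 = 36/49
  B: (10/49) * 5 = 50/49
  H: (13/49) * 2 = 26/49
Sum = (14 + 36 + 50 + 26)/49 = 126/49

L = 126/49 = 2.5714 bits/symbol


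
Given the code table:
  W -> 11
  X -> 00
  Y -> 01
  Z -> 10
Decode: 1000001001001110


Decoding:
10 -> Z
00 -> X
00 -> X
10 -> Z
01 -> Y
00 -> X
11 -> W
10 -> Z


Result: ZXXZYXWZ


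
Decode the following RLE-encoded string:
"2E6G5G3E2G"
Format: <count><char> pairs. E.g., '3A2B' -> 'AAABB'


Expanding each <count><char> pair:
  2E -> 'EE'
  6G -> 'GGGGGG'
  5G -> 'GGGGG'
  3E -> 'EEE'
  2G -> 'GG'

Decoded = EEGGGGGGGGGGGEEEGG


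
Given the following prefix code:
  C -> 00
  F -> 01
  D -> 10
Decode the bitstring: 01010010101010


Decoding step by step:
Bits 01 -> F
Bits 01 -> F
Bits 00 -> C
Bits 10 -> D
Bits 10 -> D
Bits 10 -> D
Bits 10 -> D


Decoded message: FFCDDDD


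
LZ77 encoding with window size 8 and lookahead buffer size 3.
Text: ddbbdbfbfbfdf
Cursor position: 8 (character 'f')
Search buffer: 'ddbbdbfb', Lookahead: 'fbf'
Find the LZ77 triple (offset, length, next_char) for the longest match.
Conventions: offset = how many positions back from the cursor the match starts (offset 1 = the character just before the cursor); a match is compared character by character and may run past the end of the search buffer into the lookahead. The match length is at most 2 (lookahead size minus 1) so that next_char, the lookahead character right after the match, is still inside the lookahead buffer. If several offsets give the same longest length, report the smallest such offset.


Try each offset into the search buffer:
  offset=1 (pos 7, char 'b'): match length 0
  offset=2 (pos 6, char 'f'): match length 2
  offset=3 (pos 5, char 'b'): match length 0
  offset=4 (pos 4, char 'd'): match length 0
  offset=5 (pos 3, char 'b'): match length 0
  offset=6 (pos 2, char 'b'): match length 0
  offset=7 (pos 1, char 'd'): match length 0
  offset=8 (pos 0, char 'd'): match length 0
Longest match has length 2 at offset 2.
next_char = character at position 8 + 2 = 10 -> 'f'

Best match: offset=2, length=2 (matching 'fb' starting at position 6)
LZ77 triple: (2, 2, 'f')


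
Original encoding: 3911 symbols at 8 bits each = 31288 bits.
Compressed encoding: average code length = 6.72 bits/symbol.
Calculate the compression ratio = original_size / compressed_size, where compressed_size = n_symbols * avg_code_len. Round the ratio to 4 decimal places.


original_size = n_symbols * orig_bits = 3911 * 8 = 31288 bits
compressed_size = n_symbols * avg_code_len = 3911 * 6.72 = 26281.92 bits
ratio = original_size / compressed_size = 31288 / 26281.92 = 1.1905

Compression ratio = 1.1905


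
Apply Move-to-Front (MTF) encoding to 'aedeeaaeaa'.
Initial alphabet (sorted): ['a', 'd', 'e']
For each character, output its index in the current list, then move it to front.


MTF encoding:
'a': index 0 in ['a', 'd', 'e'] -> ['a', 'd', 'e']
'e': index 2 in ['a', 'd', 'e'] -> ['e', 'a', 'd']
'd': index 2 in ['e', 'a', 'd'] -> ['d', 'e', 'a']
'e': index 1 in ['d', 'e', 'a'] -> ['e', 'd', 'a']
'e': index 0 in ['e', 'd', 'a'] -> ['e', 'd', 'a']
'a': index 2 in ['e', 'd', 'a'] -> ['a', 'e', 'd']
'a': index 0 in ['a', 'e', 'd'] -> ['a', 'e', 'd']
'e': index 1 in ['a', 'e', 'd'] -> ['e', 'a', 'd']
'a': index 1 in ['e', 'a', 'd'] -> ['a', 'e', 'd']
'a': index 0 in ['a', 'e', 'd'] -> ['a', 'e', 'd']


Output: [0, 2, 2, 1, 0, 2, 0, 1, 1, 0]


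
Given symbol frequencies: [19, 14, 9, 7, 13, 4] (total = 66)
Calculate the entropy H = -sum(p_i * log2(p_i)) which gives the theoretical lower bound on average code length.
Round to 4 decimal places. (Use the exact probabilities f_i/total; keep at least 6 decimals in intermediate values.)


Per-symbol terms -p_i * log2(p_i) with p_i = f_i/66:
  p = 19/66 = 0.287879: log2(p) = -1.796467, -p*log2(p) = 0.517165
  p = 14/66 = 0.212121: log2(p) = -2.237039, -p*log2(p) = 0.474523
  p = 9/66 = 0.136364: log2(p) = -2.874469, -p*log2(p) = 0.391973
  p = 7/66 = 0.106061: log2(p) = -3.237039, -p*log2(p) = 0.343322
  p = 13/66 = 0.196970: log2(p) = -2.343954, -p*log2(p) = 0.461688
  p = 4/66 = 0.060606: log2(p) = -4.044394, -p*log2(p) = 0.245115
H = 0.517165 + 0.474523 + 0.391973 + 0.343322 + 0.461688 + 0.245115 = 2.433786

H = 2.4338 bits/symbol


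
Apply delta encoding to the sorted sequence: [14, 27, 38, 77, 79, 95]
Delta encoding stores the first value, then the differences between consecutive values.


First value: 14
Deltas:
  27 - 14 = 13
  38 - 27 = 11
  77 - 38 = 39
  79 - 77 = 2
  95 - 79 = 16


Delta encoded: [14, 13, 11, 39, 2, 16]


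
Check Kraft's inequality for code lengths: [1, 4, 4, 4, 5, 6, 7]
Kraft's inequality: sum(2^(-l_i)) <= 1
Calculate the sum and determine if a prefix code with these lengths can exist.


Sum = 2^(-1) + 2^(-4) + 2^(-4) + 2^(-4) + 2^(-5) + 2^(-6) + 2^(-7)
    = 0.5 + 0.0625 + 0.0625 + 0.0625 + 0.03125 + 0.015625 + 0.0078125
    = 95/128 = 0.7421875
Since 0.7421875 <= 1, Kraft's inequality IS satisfied.
A prefix code with these lengths CAN exist.

Kraft sum = 0.7421875. Satisfied.


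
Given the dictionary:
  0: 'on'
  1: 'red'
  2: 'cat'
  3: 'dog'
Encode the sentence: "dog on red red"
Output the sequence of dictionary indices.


Look up each word in the dictionary:
  'dog' -> 3
  'on' -> 0
  'red' -> 1
  'red' -> 1

Encoded: [3, 0, 1, 1]


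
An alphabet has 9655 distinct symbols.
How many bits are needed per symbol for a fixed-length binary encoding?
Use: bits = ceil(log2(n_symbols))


log2(9655) = 13.2371
Bracket: 2^13 = 8192 < 9655 <= 2^14 = 16384
So ceil(log2(9655)) = 14

bits = ceil(log2(9655)) = ceil(13.2371) = 14 bits


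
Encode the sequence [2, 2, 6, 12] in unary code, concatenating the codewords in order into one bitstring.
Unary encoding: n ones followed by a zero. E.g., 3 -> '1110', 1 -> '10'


Encode each number as n ones followed by a terminating 0:
  2 -> 110 (3 bits)
  2 -> 110 (3 bits)
  6 -> 1111110 (7 bits)
  12 -> 1111111111110 (13 bits)
Total length = 3 + 3 + 7 + 13 = 26 bits.

Unary([2, 2, 6, 12]) = 11011011111101111111111110 (26 bits)


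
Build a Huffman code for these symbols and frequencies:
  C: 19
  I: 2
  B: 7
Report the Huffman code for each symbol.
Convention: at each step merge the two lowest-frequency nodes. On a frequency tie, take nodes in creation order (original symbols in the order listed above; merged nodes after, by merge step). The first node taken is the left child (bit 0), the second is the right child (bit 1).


Huffman tree construction:
Step 1: Merge I(2) + B(7) = 9
Step 2: Merge (I+B)(9) + C(19) = 28
Read each symbol's code off the tree from the root (left child = 0, right child = 1).

Codes:
  C: 1 (length 1)
  I: 00 (length 2)
  B: 01 (length 2)
Average code length: 37/28 = 1.3214 bits/symbol


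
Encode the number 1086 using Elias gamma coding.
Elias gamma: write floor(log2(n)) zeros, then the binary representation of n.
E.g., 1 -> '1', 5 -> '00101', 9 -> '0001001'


num_bits = floor(log2(1086)) + 1 = 11
leading_zeros = num_bits - 1 = 10
binary(1086) = 10000111110

Elias gamma(1086) = '0000000000' + '10000111110' = 000000000010000111110 (21 bits)


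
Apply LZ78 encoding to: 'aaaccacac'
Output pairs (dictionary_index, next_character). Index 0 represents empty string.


LZ78 encoding steps:
Dictionary: {0: ''}
Step 1: w='' (idx 0), next='a' -> output (0, 'a'), add 'a' as idx 1
Step 2: w='a' (idx 1), next='a' -> output (1, 'a'), add 'aa' as idx 2
Step 3: w='' (idx 0), next='c' -> output (0, 'c'), add 'c' as idx 3
Step 4: w='c' (idx 3), next='a' -> output (3, 'a'), add 'ca' as idx 4
Step 5: w='ca' (idx 4), next='c' -> output (4, 'c'), add 'cac' as idx 5


Encoded: [(0, 'a'), (1, 'a'), (0, 'c'), (3, 'a'), (4, 'c')]


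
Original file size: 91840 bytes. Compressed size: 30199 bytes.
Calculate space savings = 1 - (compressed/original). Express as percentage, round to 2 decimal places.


ratio = compressed/original = 30199/91840 = 0.328822
savings = 1 - ratio = 1 - 0.328822 = 0.671178
as a percentage: 0.671178 * 100 = 67.12%

Space savings = 1 - 30199/91840 = 67.12%


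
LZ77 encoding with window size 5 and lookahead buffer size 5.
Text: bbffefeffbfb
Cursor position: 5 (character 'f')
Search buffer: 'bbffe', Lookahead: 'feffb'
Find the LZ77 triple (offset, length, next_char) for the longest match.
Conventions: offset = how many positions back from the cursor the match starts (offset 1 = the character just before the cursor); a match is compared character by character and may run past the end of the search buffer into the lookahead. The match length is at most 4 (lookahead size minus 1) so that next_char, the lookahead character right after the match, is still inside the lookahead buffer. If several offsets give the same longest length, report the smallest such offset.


Try each offset into the search buffer:
  offset=1 (pos 4, char 'e'): match length 0
  offset=2 (pos 3, char 'f'): match length 3
  offset=3 (pos 2, char 'f'): match length 1
  offset=4 (pos 1, char 'b'): match length 0
  offset=5 (pos 0, char 'b'): match length 0
Longest match has length 3 at offset 2.
next_char = character at position 5 + 3 = 8 -> 'f'

Best match: offset=2, length=3 (matching 'fef' starting at position 3)
LZ77 triple: (2, 3, 'f')


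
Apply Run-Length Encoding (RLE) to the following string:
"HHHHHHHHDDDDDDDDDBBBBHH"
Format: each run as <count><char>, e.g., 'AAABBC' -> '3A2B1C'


Scanning runs left to right:
  i=0: run of 'H' x 8 -> '8H'
  i=8: run of 'D' x 9 -> '9D'
  i=17: run of 'B' x 4 -> '4B'
  i=21: run of 'H' x 2 -> '2H'

RLE = 8H9D4B2H


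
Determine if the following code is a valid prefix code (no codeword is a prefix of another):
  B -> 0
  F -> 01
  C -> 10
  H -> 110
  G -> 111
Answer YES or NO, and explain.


Checking each pair (does one codeword prefix another?):
  B='0' vs F='01': prefix -- VIOLATION

NO -- this is NOT a valid prefix code. B (0) is a prefix of F (01).


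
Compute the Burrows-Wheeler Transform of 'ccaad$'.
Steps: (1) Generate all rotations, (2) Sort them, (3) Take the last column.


Rotations (sorted):
  0: $ccaad -> last char: d
  1: aad$cc -> last char: c
  2: ad$cca -> last char: a
  3: caad$c -> last char: c
  4: ccaad$ -> last char: $
  5: d$ccaa -> last char: a


BWT = dcac$a


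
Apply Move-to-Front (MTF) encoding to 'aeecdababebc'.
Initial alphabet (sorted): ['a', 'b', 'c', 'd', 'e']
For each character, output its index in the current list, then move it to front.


MTF encoding:
'a': index 0 in ['a', 'b', 'c', 'd', 'e'] -> ['a', 'b', 'c', 'd', 'e']
'e': index 4 in ['a', 'b', 'c', 'd', 'e'] -> ['e', 'a', 'b', 'c', 'd']
'e': index 0 in ['e', 'a', 'b', 'c', 'd'] -> ['e', 'a', 'b', 'c', 'd']
'c': index 3 in ['e', 'a', 'b', 'c', 'd'] -> ['c', 'e', 'a', 'b', 'd']
'd': index 4 in ['c', 'e', 'a', 'b', 'd'] -> ['d', 'c', 'e', 'a', 'b']
'a': index 3 in ['d', 'c', 'e', 'a', 'b'] -> ['a', 'd', 'c', 'e', 'b']
'b': index 4 in ['a', 'd', 'c', 'e', 'b'] -> ['b', 'a', 'd', 'c', 'e']
'a': index 1 in ['b', 'a', 'd', 'c', 'e'] -> ['a', 'b', 'd', 'c', 'e']
'b': index 1 in ['a', 'b', 'd', 'c', 'e'] -> ['b', 'a', 'd', 'c', 'e']
'e': index 4 in ['b', 'a', 'd', 'c', 'e'] -> ['e', 'b', 'a', 'd', 'c']
'b': index 1 in ['e', 'b', 'a', 'd', 'c'] -> ['b', 'e', 'a', 'd', 'c']
'c': index 4 in ['b', 'e', 'a', 'd', 'c'] -> ['c', 'b', 'e', 'a', 'd']


Output: [0, 4, 0, 3, 4, 3, 4, 1, 1, 4, 1, 4]


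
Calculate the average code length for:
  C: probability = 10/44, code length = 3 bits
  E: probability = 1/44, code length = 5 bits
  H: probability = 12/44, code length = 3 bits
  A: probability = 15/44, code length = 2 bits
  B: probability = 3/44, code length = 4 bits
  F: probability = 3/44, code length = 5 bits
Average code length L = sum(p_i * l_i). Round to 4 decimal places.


Weighted contributions p_i * l_i:
  C: (10/44) * 3 = 30/44
  E: (1/44) * 5 = 5/44
  H: (12/44) * 3 = 36/44
  A: (15/44) * 2 = 30/44
  B: (3/44) * 4 = 12/44
  F: (3/44) * 5 = 15/44
Sum = (30 + 5 + 36 + 30 + 12 + 15)/44 = 128/44

L = 128/44 = 2.9091 bits/symbol


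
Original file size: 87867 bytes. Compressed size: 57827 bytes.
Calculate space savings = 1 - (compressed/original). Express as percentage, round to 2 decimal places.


ratio = compressed/original = 57827/87867 = 0.65812
savings = 1 - ratio = 1 - 0.65812 = 0.34188
as a percentage: 0.34188 * 100 = 34.19%

Space savings = 1 - 57827/87867 = 34.19%


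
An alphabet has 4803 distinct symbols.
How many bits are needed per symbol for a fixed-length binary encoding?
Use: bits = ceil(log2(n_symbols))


log2(4803) = 12.2297
Bracket: 2^12 = 4096 < 4803 <= 2^13 = 8192
So ceil(log2(4803)) = 13

bits = ceil(log2(4803)) = ceil(12.2297) = 13 bits


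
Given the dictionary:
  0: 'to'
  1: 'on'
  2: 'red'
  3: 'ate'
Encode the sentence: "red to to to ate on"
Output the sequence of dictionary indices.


Look up each word in the dictionary:
  'red' -> 2
  'to' -> 0
  'to' -> 0
  'to' -> 0
  'ate' -> 3
  'on' -> 1

Encoded: [2, 0, 0, 0, 3, 1]


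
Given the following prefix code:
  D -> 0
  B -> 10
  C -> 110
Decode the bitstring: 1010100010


Decoding step by step:
Bits 10 -> B
Bits 10 -> B
Bits 10 -> B
Bits 0 -> D
Bits 0 -> D
Bits 10 -> B


Decoded message: BBBDDB


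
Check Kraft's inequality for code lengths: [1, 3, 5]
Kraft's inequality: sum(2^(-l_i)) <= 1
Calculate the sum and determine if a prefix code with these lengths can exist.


Sum = 2^(-1) + 2^(-3) + 2^(-5)
    = 0.5 + 0.125 + 0.03125
    = 21/32 = 0.65625
Since 0.65625 <= 1, Kraft's inequality IS satisfied.
A prefix code with these lengths CAN exist.

Kraft sum = 0.65625. Satisfied.


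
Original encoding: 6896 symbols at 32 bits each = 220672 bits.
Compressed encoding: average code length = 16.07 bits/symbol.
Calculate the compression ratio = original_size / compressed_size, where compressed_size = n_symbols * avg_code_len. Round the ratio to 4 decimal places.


original_size = n_symbols * orig_bits = 6896 * 32 = 220672 bits
compressed_size = n_symbols * avg_code_len = 6896 * 16.07 = 110818.72 bits
ratio = original_size / compressed_size = 220672 / 110818.72 = 1.9913

Compression ratio = 1.9913


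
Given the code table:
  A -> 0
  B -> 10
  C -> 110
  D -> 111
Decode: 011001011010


Decoding:
0 -> A
110 -> C
0 -> A
10 -> B
110 -> C
10 -> B


Result: ACABCB


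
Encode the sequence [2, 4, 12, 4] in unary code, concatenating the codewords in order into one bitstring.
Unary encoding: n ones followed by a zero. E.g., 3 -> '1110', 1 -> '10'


Encode each number as n ones followed by a terminating 0:
  2 -> 110 (3 bits)
  4 -> 11110 (5 bits)
  12 -> 1111111111110 (13 bits)
  4 -> 11110 (5 bits)
Total length = 3 + 5 + 13 + 5 = 26 bits.

Unary([2, 4, 12, 4]) = 11011110111111111111011110 (26 bits)


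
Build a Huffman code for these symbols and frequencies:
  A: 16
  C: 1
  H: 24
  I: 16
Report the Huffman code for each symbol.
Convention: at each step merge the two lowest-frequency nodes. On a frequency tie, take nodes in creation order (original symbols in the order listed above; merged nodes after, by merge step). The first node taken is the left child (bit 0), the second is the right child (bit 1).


Huffman tree construction:
Step 1: Merge C(1) + A(16) = 17
Step 2: Merge I(16) + (C+A)(17) = 33
Step 3: Merge H(24) + (I+(C+A))(33) = 57
Read each symbol's code off the tree from the root (left child = 0, right child = 1).

Codes:
  A: 111 (length 3)
  C: 110 (length 3)
  H: 0 (length 1)
  I: 10 (length 2)
Average code length: 107/57 = 1.8772 bits/symbol


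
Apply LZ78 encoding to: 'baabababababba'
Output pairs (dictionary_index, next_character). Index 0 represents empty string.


LZ78 encoding steps:
Dictionary: {0: ''}
Step 1: w='' (idx 0), next='b' -> output (0, 'b'), add 'b' as idx 1
Step 2: w='' (idx 0), next='a' -> output (0, 'a'), add 'a' as idx 2
Step 3: w='a' (idx 2), next='b' -> output (2, 'b'), add 'ab' as idx 3
Step 4: w='ab' (idx 3), next='a' -> output (3, 'a'), add 'aba' as idx 4
Step 5: w='b' (idx 1), next='a' -> output (1, 'a'), add 'ba' as idx 5
Step 6: w='ba' (idx 5), next='b' -> output (5, 'b'), add 'bab' as idx 6
Step 7: w='ba' (idx 5), end of input -> output (5, '')


Encoded: [(0, 'b'), (0, 'a'), (2, 'b'), (3, 'a'), (1, 'a'), (5, 'b'), (5, '')]


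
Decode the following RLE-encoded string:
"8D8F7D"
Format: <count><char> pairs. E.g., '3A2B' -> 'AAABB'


Expanding each <count><char> pair:
  8D -> 'DDDDDDDD'
  8F -> 'FFFFFFFF'
  7D -> 'DDDDDDD'

Decoded = DDDDDDDDFFFFFFFFDDDDDDD


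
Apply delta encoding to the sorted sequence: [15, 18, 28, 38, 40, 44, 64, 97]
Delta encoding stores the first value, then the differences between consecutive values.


First value: 15
Deltas:
  18 - 15 = 3
  28 - 18 = 10
  38 - 28 = 10
  40 - 38 = 2
  44 - 40 = 4
  64 - 44 = 20
  97 - 64 = 33


Delta encoded: [15, 3, 10, 10, 2, 4, 20, 33]


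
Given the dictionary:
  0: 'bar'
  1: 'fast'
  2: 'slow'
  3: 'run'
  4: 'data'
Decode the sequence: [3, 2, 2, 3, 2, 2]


Look up each index in the dictionary:
  3 -> 'run'
  2 -> 'slow'
  2 -> 'slow'
  3 -> 'run'
  2 -> 'slow'
  2 -> 'slow'

Decoded: "run slow slow run slow slow"


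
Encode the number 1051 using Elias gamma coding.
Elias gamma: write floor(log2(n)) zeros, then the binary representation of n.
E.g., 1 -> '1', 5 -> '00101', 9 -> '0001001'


num_bits = floor(log2(1051)) + 1 = 11
leading_zeros = num_bits - 1 = 10
binary(1051) = 10000011011

Elias gamma(1051) = '0000000000' + '10000011011' = 000000000010000011011 (21 bits)


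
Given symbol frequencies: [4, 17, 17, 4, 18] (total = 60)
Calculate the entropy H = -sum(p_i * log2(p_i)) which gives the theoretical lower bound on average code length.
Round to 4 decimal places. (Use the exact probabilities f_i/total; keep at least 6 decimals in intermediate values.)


Per-symbol terms -p_i * log2(p_i) with p_i = f_i/60:
  p = 4/60 = 0.066667: log2(p) = -3.906891, -p*log2(p) = 0.260459
  p = 17/60 = 0.283333: log2(p) = -1.819428, -p*log2(p) = 0.515505
  p = 17/60 = 0.283333: log2(p) = -1.819428, -p*log2(p) = 0.515505
  p = 4/60 = 0.066667: log2(p) = -3.906891, -p*log2(p) = 0.260459
  p = 18/60 = 0.300000: log2(p) = -1.736966, -p*log2(p) = 0.521090
H = 0.260459 + 0.515505 + 0.515505 + 0.260459 + 0.521090 = 2.073018

H = 2.073 bits/symbol


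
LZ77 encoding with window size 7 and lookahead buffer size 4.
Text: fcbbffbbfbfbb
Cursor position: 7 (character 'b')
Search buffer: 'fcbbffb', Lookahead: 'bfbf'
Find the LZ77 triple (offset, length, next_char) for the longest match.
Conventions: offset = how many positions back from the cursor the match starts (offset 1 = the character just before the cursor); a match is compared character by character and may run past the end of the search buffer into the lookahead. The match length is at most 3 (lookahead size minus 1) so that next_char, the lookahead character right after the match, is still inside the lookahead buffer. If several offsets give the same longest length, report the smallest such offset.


Try each offset into the search buffer:
  offset=1 (pos 6, char 'b'): match length 1
  offset=2 (pos 5, char 'f'): match length 0
  offset=3 (pos 4, char 'f'): match length 0
  offset=4 (pos 3, char 'b'): match length 2
  offset=5 (pos 2, char 'b'): match length 1
  offset=6 (pos 1, char 'c'): match length 0
  offset=7 (pos 0, char 'f'): match length 0
Longest match has length 2 at offset 4.
next_char = character at position 7 + 2 = 9 -> 'b'

Best match: offset=4, length=2 (matching 'bf' starting at position 3)
LZ77 triple: (4, 2, 'b')


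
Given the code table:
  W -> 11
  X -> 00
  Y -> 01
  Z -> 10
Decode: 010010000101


Decoding:
01 -> Y
00 -> X
10 -> Z
00 -> X
01 -> Y
01 -> Y


Result: YXZXYY


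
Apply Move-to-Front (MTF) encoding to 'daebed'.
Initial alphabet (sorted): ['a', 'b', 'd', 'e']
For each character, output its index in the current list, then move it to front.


MTF encoding:
'd': index 2 in ['a', 'b', 'd', 'e'] -> ['d', 'a', 'b', 'e']
'a': index 1 in ['d', 'a', 'b', 'e'] -> ['a', 'd', 'b', 'e']
'e': index 3 in ['a', 'd', 'b', 'e'] -> ['e', 'a', 'd', 'b']
'b': index 3 in ['e', 'a', 'd', 'b'] -> ['b', 'e', 'a', 'd']
'e': index 1 in ['b', 'e', 'a', 'd'] -> ['e', 'b', 'a', 'd']
'd': index 3 in ['e', 'b', 'a', 'd'] -> ['d', 'e', 'b', 'a']


Output: [2, 1, 3, 3, 1, 3]


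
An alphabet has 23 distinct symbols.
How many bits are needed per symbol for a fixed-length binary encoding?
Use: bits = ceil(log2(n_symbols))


log2(23) = 4.5236
Bracket: 2^4 = 16 < 23 <= 2^5 = 32
So ceil(log2(23)) = 5

bits = ceil(log2(23)) = ceil(4.5236) = 5 bits


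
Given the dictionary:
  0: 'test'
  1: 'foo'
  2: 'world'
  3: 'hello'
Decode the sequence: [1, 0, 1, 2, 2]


Look up each index in the dictionary:
  1 -> 'foo'
  0 -> 'test'
  1 -> 'foo'
  2 -> 'world'
  2 -> 'world'

Decoded: "foo test foo world world"


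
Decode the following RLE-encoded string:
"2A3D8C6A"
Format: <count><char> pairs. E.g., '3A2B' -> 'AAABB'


Expanding each <count><char> pair:
  2A -> 'AA'
  3D -> 'DDD'
  8C -> 'CCCCCCCC'
  6A -> 'AAAAAA'

Decoded = AADDDCCCCCCCCAAAAAA


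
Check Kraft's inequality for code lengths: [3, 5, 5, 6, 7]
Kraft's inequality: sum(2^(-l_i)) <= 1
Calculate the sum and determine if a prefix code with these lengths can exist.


Sum = 2^(-3) + 2^(-5) + 2^(-5) + 2^(-6) + 2^(-7)
    = 0.125 + 0.03125 + 0.03125 + 0.015625 + 0.0078125
    = 27/128 = 0.2109375
Since 0.2109375 <= 1, Kraft's inequality IS satisfied.
A prefix code with these lengths CAN exist.

Kraft sum = 0.2109375. Satisfied.


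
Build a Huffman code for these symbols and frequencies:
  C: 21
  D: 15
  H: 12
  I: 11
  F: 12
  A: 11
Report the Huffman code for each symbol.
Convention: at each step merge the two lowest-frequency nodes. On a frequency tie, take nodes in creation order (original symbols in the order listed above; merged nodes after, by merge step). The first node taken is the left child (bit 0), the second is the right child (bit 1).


Huffman tree construction:
Step 1: Merge I(11) + A(11) = 22
Step 2: Merge H(12) + F(12) = 24
Step 3: Merge D(15) + C(21) = 36
Step 4: Merge (I+A)(22) + (H+F)(24) = 46
Step 5: Merge (D+C)(36) + ((I+A)+(H+F))(46) = 82
Read each symbol's code off the tree from the root (left child = 0, right child = 1).

Codes:
  C: 01 (length 2)
  D: 00 (length 2)
  H: 110 (length 3)
  I: 100 (length 3)
  F: 111 (length 3)
  A: 101 (length 3)
Average code length: 210/82 = 2.5610 bits/symbol


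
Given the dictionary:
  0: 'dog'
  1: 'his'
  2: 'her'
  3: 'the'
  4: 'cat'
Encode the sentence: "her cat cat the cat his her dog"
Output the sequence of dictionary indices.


Look up each word in the dictionary:
  'her' -> 2
  'cat' -> 4
  'cat' -> 4
  'the' -> 3
  'cat' -> 4
  'his' -> 1
  'her' -> 2
  'dog' -> 0

Encoded: [2, 4, 4, 3, 4, 1, 2, 0]


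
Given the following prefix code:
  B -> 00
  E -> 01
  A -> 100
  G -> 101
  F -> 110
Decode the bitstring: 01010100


Decoding step by step:
Bits 01 -> E
Bits 01 -> E
Bits 01 -> E
Bits 00 -> B


Decoded message: EEEB
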